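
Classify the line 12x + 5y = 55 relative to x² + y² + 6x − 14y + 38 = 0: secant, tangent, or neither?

secant

d² = (12·(−3) + 5·7 − (55))²/169 = 3136/169; r² = 20.
Since d² < r², the line cuts the circle twice.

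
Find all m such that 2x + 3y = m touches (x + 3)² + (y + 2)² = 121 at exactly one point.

m = −12 ± 11√13

The line touches the circle iff its distance from (−3, −2) is 11:
|2·(−3) + 3·(−2) − m| / √13 = 11
|m − (−12)| = 11√13.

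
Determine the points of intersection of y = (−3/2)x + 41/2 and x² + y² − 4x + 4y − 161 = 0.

(7, 10) and (15, −2)

Substitute y = (41 − 3x)/2:
13x² − 286x + 1365 = 0  ⟹  x² − 22x + 105 = 0
x = 15 or x = 7, giving (15, −2) and (7, 10).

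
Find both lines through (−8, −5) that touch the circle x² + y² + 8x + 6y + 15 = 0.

Let a tangent through (−8, −5) have slope m. Its distance from (−4, −3) must equal √10:
(4m − (2))² = 10(m² + 1)
3m² − 8m − 3 = 0, so m = 3 or m = −1/3.
Through (−8, −5) these give 3x − y = −19 and x + 3y = −23.

3x − y = −19 and x + 3y = −23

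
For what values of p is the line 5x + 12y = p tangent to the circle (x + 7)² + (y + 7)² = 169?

p = −288 or p = 50

Tangency holds when the distance from the centre (−7, −7) to the line equals the radius 13:
|5·(−7) + 12·(−7) − p| / √169 = 13
|p − (−119)| = 13·13, so p = 50 or p = −288.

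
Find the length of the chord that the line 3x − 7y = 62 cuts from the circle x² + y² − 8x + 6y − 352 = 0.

The distance from (4, −3) to the line is 29/√58, and r² = 377.
Half the chord is √(r² − d²) = √(725/2), so the full chord is 5√58.

5√58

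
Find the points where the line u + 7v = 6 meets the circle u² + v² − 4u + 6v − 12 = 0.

From the line, v = (6 − u)/7. Substituting:
50u² − 250u − 300 = 0  ⟹  u² − 5u − 6 = 0
u = 6 or u = −1, giving (6, 0) and (−1, 1).

(−1, 1) and (6, 0)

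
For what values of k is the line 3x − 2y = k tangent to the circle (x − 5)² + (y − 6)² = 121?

The line touches the circle iff its distance from (5, 6) is 11:
|3·5 − 2·6 − k| / √13 = 11
|k − (3)| = 11√13.

k = 3 ± 11√13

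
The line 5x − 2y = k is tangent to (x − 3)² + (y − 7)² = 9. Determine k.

k = 1 ± 3√29

Tangency holds when the distance from the centre (3, 7) to the line equals the radius 3:
|5·3 − 2·7 − k| / √29 = 3
|k − (1)| = 3√29.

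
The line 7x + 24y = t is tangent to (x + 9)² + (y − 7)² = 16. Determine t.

For a tangent, require d(centre, line) = r = 4.
|7·(−9) + 24·7 − t| / √625 = 4
|t − (105)| = 4·25, so t = 205 or t = 5.

t = 5 or t = 205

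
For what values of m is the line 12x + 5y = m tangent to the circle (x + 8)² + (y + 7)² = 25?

m = −196 or m = −66

For a tangent, require d(centre, line) = r = 5.
|12·(−8) + 5·(−7) − m| / √169 = 5
|m − (−131)| = 5·13, so m = −66 or m = −196.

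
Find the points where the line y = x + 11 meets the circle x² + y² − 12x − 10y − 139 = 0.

(−8, 3) and (8, 19)

Express y = x + 11 and substitute into the circle:
2x² − 128 = 0  ⟹  x² − 64 = 0
x = 8 or x = −8, giving (8, 19) and (−8, 3).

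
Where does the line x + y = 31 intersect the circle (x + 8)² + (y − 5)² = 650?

(3, 28) and (15, 16)

From the line, y = −x + 31. Substituting:
2x² − 36x + 90 = 0  ⟹  x² − 18x + 45 = 0
x = 15 or x = 3, giving (15, 16) and (3, 28).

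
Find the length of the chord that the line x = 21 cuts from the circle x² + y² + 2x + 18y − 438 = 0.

12

Centre (−1, −9), r² = 520. Perpendicular distance d from centre to line = |−22| / √1 = 22.
Chord = 2√(r² − d²) = 2·√(36) = 12.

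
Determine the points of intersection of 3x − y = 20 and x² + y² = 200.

(2, −14) and (10, 10)

Express y = 3x − 20 and substitute into the circle:
10x² − 120x + 200 = 0  ⟹  x² − 12x + 20 = 0
x = 10 or x = 2, giving (10, 10) and (2, −14).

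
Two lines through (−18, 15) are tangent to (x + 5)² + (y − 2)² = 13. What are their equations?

3x + 2y = −24 and 2x + 3y = 9

A line y − (15) = m(x − (−18)) is tangent when its distance from (−5, 2) is √13:
[m·(13) − (−13)]² = 13(m² + 1)
6m² + 13m + 6 = 0, so m = −3/2 or m = −2/3.
Through (−18, 15) these give 3x + 2y = −24 and 2x + 3y = 9.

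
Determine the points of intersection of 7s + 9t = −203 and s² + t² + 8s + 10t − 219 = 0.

Substitute t = (−203 − 7s)/9:
130s² + 2860s + 5200 = 0  ⟹  s² + 22s + 40 = 0
s = −2 or s = −20, giving (−2, −21) and (−20, −7).

(−20, −7) and (−2, −21)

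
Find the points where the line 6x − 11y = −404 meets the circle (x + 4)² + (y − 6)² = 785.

Substitute y = (404 + 6x)/11:
157x² + 5024x + 21195 = 0  ⟹  x² + 32x + 135 = 0
x = −5 or x = −27, giving (−5, 34) and (−27, 22).

(−27, 22) and (−5, 34)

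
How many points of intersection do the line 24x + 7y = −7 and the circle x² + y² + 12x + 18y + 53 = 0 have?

Substituting the line into the circle gives 625x² − 2100x + 1764 = 0.
Δ = 4410000 − 4410000 = 0.
A repeated root: the line is tangent.

1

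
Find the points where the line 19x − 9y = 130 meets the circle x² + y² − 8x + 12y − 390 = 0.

(−5, −25) and (13, 13)

Substitute y = (−130 + 19x)/9:
442x² − 3536x − 28730 = 0  ⟹  x² − 8x − 65 = 0
x = 13 or x = −5, giving (13, 13) and (−5, −25).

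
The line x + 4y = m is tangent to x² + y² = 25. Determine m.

m = ±5√17

Tangency holds when the distance from the centre (0, 0) to the line equals the radius 5:
|1·0 + 4·0 − m| / √17 = 5
|m| = 5√17.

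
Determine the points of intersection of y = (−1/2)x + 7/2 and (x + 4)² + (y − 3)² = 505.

Substitute y = (7 − x)/2:
5x² + 30x − 1955 = 0  ⟹  x² + 6x − 391 = 0
x = 17 or x = −23, giving (17, −5) and (−23, 15).

(−23, 15) and (17, −5)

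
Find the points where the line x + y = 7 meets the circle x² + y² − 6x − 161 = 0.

From the line, y = −x + 7. Substituting:
2x² − 20x − 112 = 0  ⟹  x² − 10x − 56 = 0
x = 14 or x = −4, giving (14, −7) and (−4, 11).

(−4, 11) and (14, −7)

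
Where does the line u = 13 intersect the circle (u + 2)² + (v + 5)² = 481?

(13, −21) and (13, 11)

The line gives u = 13. Substituting into the circle:
v² + 10v − 231 = 0
v = 11 or v = −21, giving (13, 11) and (13, −21).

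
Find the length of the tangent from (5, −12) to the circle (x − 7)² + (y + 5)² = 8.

With centre O = (7, −5), |OP|² = 53 and r² = 8.
The tangent meets the radius at right angles, so tangent² = |PO|² − r² = 53 − 8 = 45.

3√5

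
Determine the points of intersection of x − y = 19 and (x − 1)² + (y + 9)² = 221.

(−4, −23) and (15, −4)

From the line, y = x − 19. Substituting:
2x² − 22x − 120 = 0  ⟹  x² − 11x − 60 = 0
x = 15 or x = −4, giving (15, −4) and (−4, −23).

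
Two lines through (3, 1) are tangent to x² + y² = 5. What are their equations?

Write the tangent as mx − y + (1 − m·(3)) = 0 and set its distance from the centre to √5:
(−3m − (−1))² = 5(m² + 1)
2m² − 3m − 2 = 0, so m = 2 or m = −1/2.
Through (3, 1) these give 2x − y = 5 and x + 2y = 5.

2x − y = 5 and x + 2y = 5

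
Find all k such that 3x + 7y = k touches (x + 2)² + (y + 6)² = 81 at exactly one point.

Tangency holds when the distance from the centre (−2, −6) to the line equals the radius 9:
|3·(−2) + 7·(−6) − k| / √58 = 9
|k − (−48)| = 9√58.

k = −48 ± 9√58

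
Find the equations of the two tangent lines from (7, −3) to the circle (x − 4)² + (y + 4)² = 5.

2x − y = 17 and x + 2y = 1

A line y − (−3) = m(x − (7)) is tangent when its distance from (4, −4) is √5:
(−3m − (−1))² = 5(m² + 1)
2m² − 3m − 2 = 0, so m = 2 or m = −1/2.
Through (7, −3) these give 2x − y = 17 and x + 2y = 1.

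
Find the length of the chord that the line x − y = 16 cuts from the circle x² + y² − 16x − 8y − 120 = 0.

16√2

Centre (8, 4), r² = 200. Perpendicular distance d from centre to line = |−12| / √2 = 12/√2.
Chord = 2√(r² − d²) = 2·√(128) = 16√2.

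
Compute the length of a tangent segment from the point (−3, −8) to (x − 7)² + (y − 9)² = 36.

The centre is (7, 9) and r = 6. The square of the distance from P to the centre is 100 + 289 = 389.
The tangent meets the radius at right angles, so tangent² = |PO|² − r² = 389 − 36 = 353.

√353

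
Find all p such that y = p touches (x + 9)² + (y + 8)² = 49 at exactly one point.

Tangency holds when the distance from the centre (−9, −8) to the line equals the radius 7:
|0·(−9) + 1·(−8) − p| / √1 = 7
|p − (−8)| = 7, so p = −1 or p = −15.

p = −15 or p = −1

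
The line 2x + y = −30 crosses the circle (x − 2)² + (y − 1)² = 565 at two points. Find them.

(−20, 10) and (−4, −22)

Express y = −2x − 30 and substitute into the circle:
5x² + 120x + 400 = 0  ⟹  x² + 24x + 80 = 0
x = −4 or x = −20, giving (−4, −22) and (−20, 10).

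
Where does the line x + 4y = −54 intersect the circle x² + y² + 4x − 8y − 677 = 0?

From the line, y = (−54 − x)/4. Substituting:
17x² + 204x − 6188 = 0  ⟹  x² + 12x − 364 = 0
x = 14 or x = −26, giving (14, −17) and (−26, −7).

(−26, −7) and (14, −17)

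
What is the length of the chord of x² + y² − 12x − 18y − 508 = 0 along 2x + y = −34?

4√5

From the line, y = −2x − 34. Substituting:
5x² + 160x + 1260 = 0  ⟹  x² + 32x + 252 = 0
x = −14 or x = −18, giving (−14, −6) and (−18, 2).
Chord length = distance between (−14, −6) and (−18, 2) = √80 = 4√5.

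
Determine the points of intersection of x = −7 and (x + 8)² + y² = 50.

(−7, −7) and (−7, 7)

The line gives x = −7. Substituting into the circle:
y² − 49 = 0
y = 7 or y = −7, giving (−7, 7) and (−7, −7).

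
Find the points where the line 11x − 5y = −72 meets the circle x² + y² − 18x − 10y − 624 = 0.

From the line, y = (72 + 11x)/5. Substituting:
146x² + 584x − 14016 = 0  ⟹  x² + 4x − 96 = 0
x = 8 or x = −12, giving (8, 32) and (−12, −12).

(−12, −12) and (8, 32)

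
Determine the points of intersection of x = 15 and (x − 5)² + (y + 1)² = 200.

The line gives x = 15. Substituting into the circle:
y² + 2y − 99 = 0
y = 9 or y = −11, giving (15, 9) and (15, −11).

(15, −11) and (15, 9)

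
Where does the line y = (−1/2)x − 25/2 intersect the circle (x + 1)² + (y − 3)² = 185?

(−9, −8) and (−5, −10)

Substitute y = (−25 − x)/2:
5x² + 70x + 225 = 0  ⟹  x² + 14x + 45 = 0
x = −5 or x = −9, giving (−5, −10) and (−9, −8).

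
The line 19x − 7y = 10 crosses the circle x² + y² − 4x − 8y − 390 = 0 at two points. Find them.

Substitute y = (−10 + 19x)/7:
410x² − 1640x − 18450 = 0  ⟹  x² − 4x − 45 = 0
x = 9 or x = −5, giving (9, 23) and (−5, −15).

(−5, −15) and (9, 23)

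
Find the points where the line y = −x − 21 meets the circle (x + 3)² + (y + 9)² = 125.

Express y = −x − 21 and substitute into the circle:
2x² + 30x + 28 = 0  ⟹  x² + 15x + 14 = 0
x = −1 or x = −14, giving (−1, −20) and (−14, −7).

(−14, −7) and (−1, −20)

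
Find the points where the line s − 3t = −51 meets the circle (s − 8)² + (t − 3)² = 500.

(−12, 13) and (18, 23)

From the line, t = (51 + s)/3. Substituting:
10s² − 60s − 2160 = 0  ⟹  s² − 6s − 216 = 0
s = 18 or s = −12, giving (18, 23) and (−12, 13).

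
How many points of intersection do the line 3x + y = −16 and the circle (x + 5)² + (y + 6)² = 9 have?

2

d² = (3·(−5) + 1·(−6) − (−16))²/10 = 5/2; r² = 9.
Since d² < r², the line cuts the circle twice.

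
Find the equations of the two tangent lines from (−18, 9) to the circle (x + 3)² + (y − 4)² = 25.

A line y − (9) = m(x − (−18)) is tangent when its distance from (−3, 4) is 5:
(15m − (−5))² = 25(m² + 1)
4m² + 3m = 0, so m = −3/4 or m = 0.
Through (−18, 9) these give 3x + 4y = −18 and y = 9.

3x + 4y = −18 and y = 9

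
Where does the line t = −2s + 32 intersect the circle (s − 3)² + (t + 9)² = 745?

(7, 18) and (27, −22)

Substitute t = −2s + 32:
5s² − 170s + 945 = 0  ⟹  s² − 34s + 189 = 0
s = 27 or s = 7, giving (27, −22) and (7, 18).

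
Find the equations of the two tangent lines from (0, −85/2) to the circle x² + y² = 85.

9x − 2y = 85 and 9x + 2y = −85

Let a tangent through (0, −85/2) have slope m. Its distance from (0, 0) must equal √85:
[m·(0) − (85/2)]² = 85(m² + 1)
4m² − 81 = 0, so m = 9/2 or m = −9/2.
Through (0, −85/2) these give 9x − 2y = 85 and 9x + 2y = −85.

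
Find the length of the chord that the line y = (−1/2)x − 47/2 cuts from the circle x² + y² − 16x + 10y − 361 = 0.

The distance from (8, −5) to the line is 45/√5, and r² = 450.
Half the chord is √(r² − d²) = √(45), so the full chord is 6√5.

6√5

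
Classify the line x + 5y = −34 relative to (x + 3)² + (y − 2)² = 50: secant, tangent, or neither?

Substituting the line into the circle gives 26x² + 238x + 911 = 0.
Discriminant = (238)² − 4·26·(911) = −38100 < 0.
No real roots: the line does not meet the circle.

neither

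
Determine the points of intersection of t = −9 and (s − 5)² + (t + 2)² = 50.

(4, −9) and (6, −9)

From the line, t = −9. Substituting:
s² − 10s + 24 = 0
s = 6 or s = 4, giving (6, −9) and (4, −9).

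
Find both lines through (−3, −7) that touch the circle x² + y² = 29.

2x − 5y = 29 and 5x + 2y = −29

Write the tangent as mx − y + (−7 − m·(−3)) = 0 and set its distance from the centre to √29:
(3m − (7))² = 29(m² + 1)
10m² + 21m − 10 = 0, so m = 2/5 or m = −5/2.
Through (−3, −7) these give 2x − 5y = 29 and 5x + 2y = −29.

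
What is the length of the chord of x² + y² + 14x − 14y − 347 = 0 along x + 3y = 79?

3√10

Centre (−7, 7), r² = 445. Perpendicular distance d from centre to line = |−65| / √10 = 65/√10.
Chord = 2√(r² − d²) = 2·√(45/2) = 3√10.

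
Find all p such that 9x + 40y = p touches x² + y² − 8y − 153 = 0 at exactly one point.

p = −373 or p = 693

The line touches the circle iff its distance from (0, 4) is 13:
|9·0 + 40·4 − p| / √1681 = 13
|p − (160)| = 13·41, so p = 693 or p = −373.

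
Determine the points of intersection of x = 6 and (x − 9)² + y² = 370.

(6, −19) and (6, 19)

The line gives x = 6. Substituting into the circle:
y² − 361 = 0
y = 19 or y = −19, giving (6, 19) and (6, −19).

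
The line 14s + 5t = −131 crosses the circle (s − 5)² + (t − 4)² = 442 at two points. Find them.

From the line, t = (−131 − 14s)/5. Substituting:
221s² + 3978s + 12376 = 0  ⟹  s² + 18s + 56 = 0
s = −4 or s = −14, giving (−4, −15) and (−14, 13).

(−14, 13) and (−4, −15)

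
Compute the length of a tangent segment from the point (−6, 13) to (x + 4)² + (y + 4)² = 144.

√149

Centre (−4, −4), r² = 144. |PO|² = (−2)² + (17)² = 293.
By the tangent–radius right angle, tangent length = √(|PO|² − r²) = √149.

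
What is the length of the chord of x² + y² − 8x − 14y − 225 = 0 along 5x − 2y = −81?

2√29

The distance from (4, 7) to the line is 87/√29, and r² = 290.
Half the chord is √(r² − d²) = √(29), so the full chord is 2√29.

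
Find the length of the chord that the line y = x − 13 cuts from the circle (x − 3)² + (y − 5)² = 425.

Substitute y = x − 13:
2x² − 42x − 92 = 0  ⟹  x² − 21x − 46 = 0
x = 23 or x = −2, giving (23, 10) and (−2, −15).
Chord length = distance between (23, 10) and (−2, −15) = √1250 = 25√2.

25√2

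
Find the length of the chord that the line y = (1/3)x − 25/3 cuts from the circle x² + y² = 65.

√10

Centre (0, 0), r² = 65. Perpendicular distance d from centre to line = |−25| / √10 = 25/√10.
Half the chord is √(r² − d²) = √(5/2), so the full chord is √10.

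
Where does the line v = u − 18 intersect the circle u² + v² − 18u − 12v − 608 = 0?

(−1, −19) and (34, 16)

Substitute v = u − 18:
2u² − 66u − 68 = 0  ⟹  u² − 33u − 34 = 0
u = 34 or u = −1, giving (34, 16) and (−1, −19).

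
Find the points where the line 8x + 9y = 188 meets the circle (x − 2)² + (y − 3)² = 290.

(1, 20) and (19, 4)

From the line, y = (188 − 8x)/9. Substituting:
145x² − 2900x + 2755 = 0  ⟹  x² − 20x + 19 = 0
x = 19 or x = 1, giving (19, 4) and (1, 20).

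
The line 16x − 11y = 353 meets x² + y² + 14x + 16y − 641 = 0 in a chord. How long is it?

2√377

From the line, y = (−353 + 16x)/11. Substituting:
377x² − 6786x − 15080 = 0  ⟹  x² − 18x − 40 = 0
x = 20 or x = −2, giving (20, −3) and (−2, −35).
Chord length = distance between (20, −3) and (−2, −35) = √1508 = 2√377.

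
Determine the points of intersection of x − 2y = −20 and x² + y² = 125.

Express y = (20 + x)/2 and substitute into the circle:
5x² + 40x − 100 = 0  ⟹  x² + 8x − 20 = 0
x = 2 or x = −10, giving (2, 11) and (−10, 5).

(−10, 5) and (2, 11)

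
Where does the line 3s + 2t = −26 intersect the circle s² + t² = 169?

Express t = (−26 − 3s)/2 and substitute into the circle:
13s² + 156s = 0  ⟹  s² + 12s = 0
s = 0 or s = −12, giving (0, −13) and (−12, 5).

(−12, 5) and (0, −13)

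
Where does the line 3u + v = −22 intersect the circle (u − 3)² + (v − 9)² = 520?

Express v = −3u − 22 and substitute into the circle:
10u² + 180u + 450 = 0  ⟹  u² + 18u + 45 = 0
u = −3 or u = −15, giving (−3, −13) and (−15, 23).

(−15, 23) and (−3, −13)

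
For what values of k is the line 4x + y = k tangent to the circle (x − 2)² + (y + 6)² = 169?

k = 2 ± 13√17

Tangency holds when the distance from the centre (2, −6) to the line equals the radius 13:
|4·2 + 1·(−6) − k| / √17 = 13
|k − (2)| = 13√17.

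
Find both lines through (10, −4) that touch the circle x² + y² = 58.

Write the tangent as mx − y + (−4 − m·(10)) = 0 and set its distance from the centre to √58:
[m·(−10) − (4)]² = 58(m² + 1)
21m² + 40m − 21 = 0, so m = −7/3 or m = 3/7.
Through (10, −4) these give 7x + 3y = 58 and 3x − 7y = 58.

7x + 3y = 58 and 3x − 7y = 58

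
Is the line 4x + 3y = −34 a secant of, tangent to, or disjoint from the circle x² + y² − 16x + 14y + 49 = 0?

disjoint

Centre (8, −7), r² = 64. Distance² from centre to line = (45)²/25 = 81.
Since d² > r², the line lies outside the circle.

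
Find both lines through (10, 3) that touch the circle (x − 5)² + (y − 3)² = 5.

x + 2y = 16 and x − 2y = 4

A line y − (3) = m(x − (10)) is tangent when its distance from (5, 3) is √5:
(−5m − (0))² = 5(m² + 1)
4m² − 1 = 0, so m = −1/2 or m = 1/2.
With m = −1/2: x + 2y = 16. With m = 1/2: x − 2y = 4.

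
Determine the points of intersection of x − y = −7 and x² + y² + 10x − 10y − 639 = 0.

(−22, −15) and (15, 22)

Substitute y = x + 7:
2x² + 14x − 660 = 0  ⟹  x² + 7x − 330 = 0
x = 15 or x = −22, giving (15, 22) and (−22, −15).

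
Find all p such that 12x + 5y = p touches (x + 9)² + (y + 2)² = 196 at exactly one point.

The line touches the circle iff its distance from (−9, −2) is 14:
|12·(−9) + 5·(−2) − p| / √169 = 14
|p − (−118)| = 14·13, so p = 64 or p = −300.

p = −300 or p = 64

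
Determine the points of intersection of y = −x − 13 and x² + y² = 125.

Substitute y = −x − 13:
2x² + 26x + 44 = 0  ⟹  x² + 13x + 22 = 0
x = −2 or x = −11, giving (−2, −11) and (−11, −2).

(−11, −2) and (−2, −11)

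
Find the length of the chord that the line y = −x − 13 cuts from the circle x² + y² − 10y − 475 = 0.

Centre (0, 5), r² = 500. Perpendicular distance d from centre to line = |18| / √2 = 18/√2.
Chord = 2√(r² − d²) = 2·√(338) = 26√2.

26√2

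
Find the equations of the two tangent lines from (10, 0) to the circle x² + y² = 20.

x + 2y = 10 and x − 2y = 10

A line y − (0) = m(x − (10)) is tangent when its distance from (0, 0) is 2√5:
[m·(−10) − (0)]² = 20(m² + 1)
4m² − 1 = 0, so m = −1/2 or m = 1/2.
Through (10, 0) these give x + 2y = 10 and x − 2y = 10.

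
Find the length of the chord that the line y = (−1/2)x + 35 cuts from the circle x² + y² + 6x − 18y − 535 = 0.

4√5

Express y = (70 − x)/2 and substitute into the circle:
5x² − 80x + 240 = 0  ⟹  x² − 16x + 48 = 0
x = 12 or x = 4, giving (12, 29) and (4, 33).
Chord length = distance between (12, 29) and (4, 33) = √80 = 4√5.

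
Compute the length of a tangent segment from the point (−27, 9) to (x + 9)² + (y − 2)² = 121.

With centre O = (−9, 2), |OP|² = 373 and r² = 121.
Power of the point: PT² = |PO|² − r² = 252, so PT = 6√7.

6√7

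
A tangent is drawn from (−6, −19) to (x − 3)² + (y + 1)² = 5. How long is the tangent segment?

20

The centre is (3, −1) and r = √5. The square of the distance from P to the centre is 81 + 324 = 405.
The tangent meets the radius at right angles, so tangent² = |PO|² − r² = 405 − 5 = 400.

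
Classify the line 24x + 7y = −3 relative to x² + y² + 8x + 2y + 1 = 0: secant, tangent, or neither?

tangent

Substituting the line into the circle gives 625x² + 200x + 16 = 0.
Δ = 40000 − 40000 = 0.
A repeated root: the line is tangent.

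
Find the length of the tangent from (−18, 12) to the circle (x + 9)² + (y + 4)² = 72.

√265

With centre O = (−9, −4), |OP|² = 337 and r² = 72.
By the tangent–radius right angle, tangent length = √(|PO|² − r²) = √265.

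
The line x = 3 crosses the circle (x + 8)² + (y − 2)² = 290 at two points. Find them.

The line gives x = 3. Substituting into the circle:
y² − 4y − 165 = 0
y = 15 or y = −11, giving (3, 15) and (3, −11).

(3, −11) and (3, 15)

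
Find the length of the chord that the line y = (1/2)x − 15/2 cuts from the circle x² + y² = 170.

10√5

From the line, y = (−15 + x)/2. Substituting:
5x² − 30x − 455 = 0  ⟹  x² − 6x − 91 = 0
x = 13 or x = −7, giving (13, −1) and (−7, −11).
|(13, −1) − (−7, −11)| = √((20)² + (10)²) = 10√5.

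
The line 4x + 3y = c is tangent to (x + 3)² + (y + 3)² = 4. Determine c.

For a tangent, require d(centre, line) = r = 2.
|4·(−3) + 3·(−3) − c| / √25 = 2
|c − (−21)| = 2·5, so c = −11 or c = −31.

c = −31 or c = −11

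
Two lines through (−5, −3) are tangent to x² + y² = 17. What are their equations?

4x − y = −17 and x + 4y = −17

Let a tangent through (−5, −3) have slope m. Its distance from (0, 0) must equal √17:
(5m − (3))² = 17(m² + 1)
4m² − 15m − 4 = 0, so m = 4 or m = −1/4.
Through (−5, −3) these give 4x − y = −17 and x + 4y = −17.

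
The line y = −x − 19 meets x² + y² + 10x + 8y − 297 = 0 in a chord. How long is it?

The distance from (−5, −4) to the line is 10/√2, and r² = 338.
Half the chord is √(r² − d²) = √(288), so the full chord is 24√2.

24√2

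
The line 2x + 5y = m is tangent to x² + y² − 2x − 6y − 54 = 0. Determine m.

For a tangent, require d(centre, line) = r = 8.
|2·1 + 5·3 − m| / √29 = 8
|m − (17)| = 8√29.

m = 17 ± 8√29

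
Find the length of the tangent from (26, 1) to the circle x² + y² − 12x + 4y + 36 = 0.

9√5

Centre (6, −2), r² = 4. |PO|² = (20)² + (3)² = 409.
Power of the point: PT² = |PO|² − r² = 405, so PT = 9√5.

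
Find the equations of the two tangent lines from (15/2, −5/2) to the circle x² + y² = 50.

Write the tangent as mx − y + (−5/2 − m·(15/2)) = 0 and set its distance from the centre to 5√2:
(−15/2m − (5/2))² = 50(m² + 1)
m² + 6m − 7 = 0, so m = −7 or m = 1.
Through (15/2, −5/2) these give 7x + y = 50 and x − y = 10.

7x + y = 50 and x − y = 10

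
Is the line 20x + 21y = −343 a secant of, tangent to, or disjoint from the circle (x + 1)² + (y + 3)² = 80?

disjoint

Centre (−1, −3), r² = 80. Distance² from centre to line = (260)²/841 = 67600/841.
Since d² > r², the line lies outside the circle.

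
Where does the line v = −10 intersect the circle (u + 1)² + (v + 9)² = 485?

(−23, −10) and (21, −10)

From the line, v = −10. Substituting:
u² + 2u − 483 = 0
u = 21 or u = −23, giving (21, −10) and (−23, −10).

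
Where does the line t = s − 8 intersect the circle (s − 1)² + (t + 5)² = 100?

(−5, −13) and (9, 1)

Express t = s − 8 and substitute into the circle:
2s² − 8s − 90 = 0  ⟹  s² − 4s − 45 = 0
s = 9 or s = −5, giving (9, 1) and (−5, −13).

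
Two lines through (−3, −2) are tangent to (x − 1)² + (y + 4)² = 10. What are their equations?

Write the tangent as mx − y + (−2 − m·(−3)) = 0 and set its distance from the centre to √10:
[m·(4) − (−2)]² = 10(m² + 1)
3m² + 8m − 3 = 0, so m = −3 or m = 1/3.
With m = −3: 3x + y = −11. With m = 1/3: x − 3y = 3.

3x + y = −11 and x − 3y = 3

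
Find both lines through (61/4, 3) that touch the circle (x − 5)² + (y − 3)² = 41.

Let a tangent through (61/4, 3) have slope m. Its distance from (5, 3) must equal √41:
[m·(−41/4) − (0)]² = 41(m² + 1)
25m² − 16 = 0, so m = −4/5 or m = 4/5.
With m = −4/5: 4x + 5y = 76. With m = 4/5: 4x − 5y = 46.

4x + 5y = 76 and 4x − 5y = 46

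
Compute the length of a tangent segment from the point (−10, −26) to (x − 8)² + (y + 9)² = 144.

√469

Centre (8, −9), r² = 144. |PO|² = (−18)² + (−17)² = 613.
Power of the point: PT² = |PO|² − r² = 469, so PT = √469.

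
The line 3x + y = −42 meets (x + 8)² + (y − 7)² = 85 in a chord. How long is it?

3√10

Centre (−8, 7), r² = 85. Perpendicular distance d from centre to line = |25| / √10 = 25/√10.
Chord = 2√(r² − d²) = 2·√(45/2) = 3√10.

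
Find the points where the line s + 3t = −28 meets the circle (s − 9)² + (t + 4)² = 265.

(−7, −7) and (20, −16)

Substitute t = (−28 − s)/3:
10s² − 130s − 1400 = 0  ⟹  s² − 13s − 140 = 0
s = 20 or s = −7, giving (20, −16) and (−7, −7).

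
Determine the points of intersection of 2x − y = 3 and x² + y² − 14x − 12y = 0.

From the line, y = 2x − 3. Substituting:
5x² − 50x + 45 = 0  ⟹  x² − 10x + 9 = 0
x = 9 or x = 1, giving (9, 15) and (1, −1).

(1, −1) and (9, 15)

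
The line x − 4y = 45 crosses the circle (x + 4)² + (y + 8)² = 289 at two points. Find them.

(−19, −16) and (13, −8)

Express y = (−45 + x)/4 and substitute into the circle:
17x² + 102x − 4199 = 0  ⟹  x² + 6x − 247 = 0
x = 13 or x = −19, giving (13, −8) and (−19, −16).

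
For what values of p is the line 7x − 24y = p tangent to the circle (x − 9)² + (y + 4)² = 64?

Tangency holds when the distance from the centre (9, −4) to the line equals the radius 8:
|7·9 − 24·(−4) − p| / √625 = 8
|p − (159)| = 8·25, so p = 359 or p = −41.

p = −41 or p = 359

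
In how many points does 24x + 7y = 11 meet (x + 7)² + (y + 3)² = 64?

1

d² = (24·(−7) + 7·(−3) − (11))²/625 = 64; r² = 64.
Since d² = r², the line is tangent.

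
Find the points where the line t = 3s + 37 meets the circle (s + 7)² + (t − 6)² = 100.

(−13, −2) and (−7, 16)

From the line, t = 3s + 37. Substituting:
10s² + 200s + 910 = 0  ⟹  s² + 20s + 91 = 0
s = −7 or s = −13, giving (−7, 16) and (−13, −2).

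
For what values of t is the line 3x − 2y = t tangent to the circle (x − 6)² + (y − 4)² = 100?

t = 10 ± 10√13

For a tangent, require d(centre, line) = r = 10.
|3·6 − 2·4 − t| / √13 = 10
|t − (10)| = 10√13.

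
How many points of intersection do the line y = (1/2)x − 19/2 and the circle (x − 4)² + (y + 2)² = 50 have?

2

Substituting the line into the circle gives 5x² − 62x + 89 = 0.
Discriminant = (−62)² − 4·5·(89) = 2064 > 0.
Two real roots: the line is a secant.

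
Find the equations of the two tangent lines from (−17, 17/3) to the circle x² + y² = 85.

Write the tangent as mx − y + (17/3 − m·(−17)) = 0 and set its distance from the centre to √85:
[m·(17) − (−17/3)]² = 85(m² + 1)
54m² + 51m − 14 = 0, so m = −7/6 or m = 2/9.
Through (−17, 17/3) these give 7x + 6y = −85 and 2x − 9y = −85.

7x + 6y = −85 and 2x − 9y = −85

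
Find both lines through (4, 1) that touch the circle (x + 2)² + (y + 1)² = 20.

x + 2y = 6 and 2x − y = 7

Write the tangent as mx − y + (1 − m·(4)) = 0 and set its distance from the centre to 2√5:
[m·(−6) − (−2)]² = 20(m² + 1)
2m² − 3m − 2 = 0, so m = −1/2 or m = 2.
Through (4, 1) these give x + 2y = 6 and 2x − y = 7.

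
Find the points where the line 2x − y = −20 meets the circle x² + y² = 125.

(−11, −2) and (−5, 10)

Express y = 2x + 20 and substitute into the circle:
5x² + 80x + 275 = 0  ⟹  x² + 16x + 55 = 0
x = −5 or x = −11, giving (−5, 10) and (−11, −2).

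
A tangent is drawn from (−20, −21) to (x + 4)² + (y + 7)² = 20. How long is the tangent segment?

12√3

The centre is (−4, −7) and r = 2√5. The square of the distance from P to the centre is 256 + 196 = 452.
Power of the point: PT² = |PO|² − r² = 432, so PT = 12√3.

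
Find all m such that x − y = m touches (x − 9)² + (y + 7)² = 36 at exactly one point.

For a tangent, require d(centre, line) = r = 6.
|1·9 − 1·(−7) − m| / √2 = 6
|m − (16)| = 6√2.

m = 16 ± 6√2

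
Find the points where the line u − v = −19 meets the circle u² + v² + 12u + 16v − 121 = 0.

(−17, 2) and (−16, 3)

Express v = u + 19 and substitute into the circle:
2u² + 66u + 544 = 0  ⟹  u² + 33u + 272 = 0
u = −16 or u = −17, giving (−16, 3) and (−17, 2).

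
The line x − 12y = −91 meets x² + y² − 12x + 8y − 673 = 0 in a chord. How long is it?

From the line, y = (91 + x)/12. Substituting:
145x² − 1450x − 79895 = 0  ⟹  x² − 10x − 551 = 0
x = 29 or x = −19, giving (29, 10) and (−19, 6).
Chord length = distance between (29, 10) and (−19, 6) = √2320 = 4√145.

4√145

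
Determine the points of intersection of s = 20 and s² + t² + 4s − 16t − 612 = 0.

(20, −6) and (20, 22)

The line gives s = 20. Substituting into the circle:
t² − 16t − 132 = 0
t = 22 or t = −6, giving (20, 22) and (20, −6).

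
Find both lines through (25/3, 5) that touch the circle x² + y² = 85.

6x + 7y = 85 and 9x + 2y = 85

Write the tangent as mx − y + (5 − m·(25/3)) = 0 and set its distance from the centre to √85:
(−25/3m − (−5))² = 85(m² + 1)
14m² + 75m + 54 = 0, so m = −6/7 or m = −9/2.
With m = −6/7: 6x + 7y = 85. With m = −9/2: 9x + 2y = 85.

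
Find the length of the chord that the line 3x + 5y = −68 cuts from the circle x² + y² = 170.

The distance from (0, 0) to the line is 68/√34, and r² = 170.
Chord = 2√(r² − d²) = 2·√(34) = 2√34.

2√34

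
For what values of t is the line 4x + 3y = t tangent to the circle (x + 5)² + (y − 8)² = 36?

The line touches the circle iff its distance from (−5, 8) is 6:
|4·(−5) + 3·8 − t| / √25 = 6
|t − (4)| = 6·5, so t = 34 or t = −26.

t = −26 or t = 34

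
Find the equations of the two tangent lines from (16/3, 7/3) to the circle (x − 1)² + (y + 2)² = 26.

5x + y = 29 and x + 5y = 17

Let a tangent through (16/3, 7/3) have slope m. Its distance from (1, −2) must equal √26:
[m·(−13/3) − (−13/3)]² = 26(m² + 1)
5m² + 26m + 5 = 0, so m = −5 or m = −1/5.
Through (16/3, 7/3) these give 5x + y = 29 and x + 5y = 17.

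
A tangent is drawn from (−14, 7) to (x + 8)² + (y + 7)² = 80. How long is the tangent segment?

2√38

The centre is (−8, −7) and r = 4√5. The square of the distance from P to the centre is 36 + 196 = 232.
The tangent meets the radius at right angles, so tangent² = |PO|² − r² = 232 − 80 = 152.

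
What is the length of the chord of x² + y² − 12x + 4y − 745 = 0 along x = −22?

2

The distance from (6, −2) to the line is 28, and r² = 785.
Half the chord is √(r² − d²) = √(1), so the full chord is 2.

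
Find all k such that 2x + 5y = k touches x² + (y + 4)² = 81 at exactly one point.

The line touches the circle iff its distance from (0, −4) is 9:
|2·0 + 5·(−4) − k| / √29 = 9
|k − (−20)| = 9√29.

k = −20 ± 9√29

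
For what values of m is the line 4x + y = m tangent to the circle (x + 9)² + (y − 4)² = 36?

For a tangent, require d(centre, line) = r = 6.
|4·(−9) + 1·4 − m| / √17 = 6
|m − (−32)| = 6√17.

m = −32 ± 6√17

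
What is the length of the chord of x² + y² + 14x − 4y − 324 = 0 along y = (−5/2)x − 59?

4√29

The distance from (−7, 2) to the line is 87/√29, and r² = 377.
Chord = 2√(r² − d²) = 2·√(116) = 4√29.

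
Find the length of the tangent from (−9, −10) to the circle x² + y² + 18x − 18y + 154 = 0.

√353

With centre O = (−9, 9), |OP|² = 361 and r² = 8.
The tangent meets the radius at right angles, so tangent² = |PO|² − r² = 361 − 8 = 353.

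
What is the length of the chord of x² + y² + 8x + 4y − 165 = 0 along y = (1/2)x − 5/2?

12√5

Substitute y = (−5 + x)/2:
5x² + 30x − 675 = 0  ⟹  x² + 6x − 135 = 0
x = 9 or x = −15, giving (9, 2) and (−15, −10).
Chord length = distance between (9, 2) and (−15, −10) = √720 = 12√5.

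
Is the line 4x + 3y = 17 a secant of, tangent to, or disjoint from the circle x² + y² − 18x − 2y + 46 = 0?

secant

d² = (4·9 + 3·1 − (17))²/25 = 484/25; r² = 36.
Since d² < r², the line cuts the circle twice.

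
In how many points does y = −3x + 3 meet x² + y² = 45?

d² = (3·0 + 1·0 − (3))²/10 = 9/10; r² = 45.
Since d² < r², the line cuts the circle twice.

2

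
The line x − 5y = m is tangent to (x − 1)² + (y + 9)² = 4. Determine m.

m = 46 ± 2√26

Tangency holds when the distance from the centre (1, −9) to the line equals the radius 2:
|1·1 − 5·(−9) − m| / √26 = 2
|m − (46)| = 2√26.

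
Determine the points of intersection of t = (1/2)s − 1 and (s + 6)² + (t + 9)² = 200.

(−20, −11) and (4, 1)

Substitute t = (−2 + s)/2:
5s² + 80s − 400 = 0  ⟹  s² + 16s − 80 = 0
s = 4 or s = −20, giving (4, 1) and (−20, −11).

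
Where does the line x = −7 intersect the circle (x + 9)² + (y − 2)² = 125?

(−7, −9) and (−7, 13)

The line gives x = −7. Substituting into the circle:
y² − 4y − 117 = 0
y = 13 or y = −9, giving (−7, 13) and (−7, −9).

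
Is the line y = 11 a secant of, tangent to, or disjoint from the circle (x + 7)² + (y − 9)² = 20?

Substituting the line into the circle gives x² + 14x + 33 = 0.
Discriminant = (14)² − 4·1·(33) = 64 > 0.
Two real roots: the line is a secant.

secant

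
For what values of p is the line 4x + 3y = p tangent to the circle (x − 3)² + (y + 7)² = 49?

p = −44 or p = 26

The line touches the circle iff its distance from (3, −7) is 7:
|4·3 + 3·(−7) − p| / √25 = 7
|p − (−9)| = 7·5, so p = 26 or p = −44.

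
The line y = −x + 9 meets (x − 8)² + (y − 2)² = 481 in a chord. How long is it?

Express y = −x + 9 and substitute into the circle:
2x² − 30x − 368 = 0  ⟹  x² − 15x − 184 = 0
x = 23 or x = −8, giving (23, −14) and (−8, 17).
|(23, −14) − (−8, 17)| = √((31)² + (−31)²) = 31√2.

31√2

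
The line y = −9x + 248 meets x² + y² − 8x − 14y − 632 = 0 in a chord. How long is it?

Centre (4, 7), r² = 697. Perpendicular distance d from centre to line = |−205| / √82 = 205/√82.
Half the chord is √(r² − d²) = √(369/2), so the full chord is 3√82.

3√82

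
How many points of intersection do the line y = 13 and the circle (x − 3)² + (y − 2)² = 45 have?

0

Substituting the line into the circle gives x² − 6x + 85 = 0.
Discriminant = (−6)² − 4·1·(85) = −304 < 0.
No real roots: the line does not meet the circle.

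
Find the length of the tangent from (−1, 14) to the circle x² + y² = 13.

2√46

With centre O = (0, 0), |OP|² = 197 and r² = 13.
By the tangent–radius right angle, tangent length = √(|PO|² − r²) = √184 = 2√46.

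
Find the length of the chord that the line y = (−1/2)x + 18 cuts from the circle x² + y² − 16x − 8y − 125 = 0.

10√5

Express y = (36 − x)/2 and substitute into the circle:
5x² − 120x + 220 = 0  ⟹  x² − 24x + 44 = 0
x = 22 or x = 2, giving (22, 7) and (2, 17).
Chord length = distance between (22, 7) and (2, 17) = √500 = 10√5.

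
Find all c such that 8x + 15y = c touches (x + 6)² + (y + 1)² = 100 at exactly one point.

c = −233 or c = 107

Tangency holds when the distance from the centre (−6, −1) to the line equals the radius 10:
|8·(−6) + 15·(−1) − c| / √289 = 10
|c − (−63)| = 10·17, so c = 107 or c = −233.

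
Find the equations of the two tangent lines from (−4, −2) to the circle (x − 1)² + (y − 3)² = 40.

Write the tangent as mx − y + (−2 − m·(−4)) = 0 and set its distance from the centre to 2√10:
(5m − (5))² = 40(m² + 1)
3m² + 10m + 3 = 0, so m = −3 or m = −1/3.
Through (−4, −2) these give 3x + y = −14 and x + 3y = −10.

3x + y = −14 and x + 3y = −10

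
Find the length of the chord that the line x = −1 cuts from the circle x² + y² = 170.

26

The line gives x = −1. Substituting into the circle:
y² − 169 = 0
y = 13 or y = −13, giving (−1, 13) and (−1, −13).
Chord length = distance between (−1, 13) and (−1, −13) = √676 = 26.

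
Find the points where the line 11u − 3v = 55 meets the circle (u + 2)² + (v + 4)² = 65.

From the line, v = (−55 + 11u)/3. Substituting:
130u² − 910u + 1300 = 0  ⟹  u² − 7u + 10 = 0
u = 5 or u = 2, giving (5, 0) and (2, −11).

(2, −11) and (5, 0)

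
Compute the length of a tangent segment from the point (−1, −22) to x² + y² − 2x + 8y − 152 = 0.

Centre (1, −4), r² = 169. |PO|² = (−2)² + (−18)² = 328.
The tangent meets the radius at right angles, so tangent² = |PO|² − r² = 328 − 169 = 159.

√159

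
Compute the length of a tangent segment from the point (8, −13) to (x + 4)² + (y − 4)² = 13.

2√105

Centre (−4, 4), r² = 13. |PO|² = (12)² + (−17)² = 433.
By the tangent–radius right angle, tangent length = √(|PO|² − r²) = √420 = 2√105.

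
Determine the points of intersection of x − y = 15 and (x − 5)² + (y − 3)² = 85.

(11, −4) and (12, −3)

From the line, y = x − 15. Substituting:
2x² − 46x + 264 = 0  ⟹  x² − 23x + 132 = 0
x = 12 or x = 11, giving (12, −3) and (11, −4).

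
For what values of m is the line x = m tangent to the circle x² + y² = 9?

Tangency holds when the distance from the centre (0, 0) to the line equals the radius 3:
|1·0 + 0·0 − m| / √1 = 3
|m| = 3, so m = 3 or m = −3.

m = −3 or m = 3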